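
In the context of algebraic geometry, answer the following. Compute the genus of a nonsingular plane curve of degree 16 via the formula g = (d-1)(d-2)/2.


Using the genus formula for smooth plane curves:
g = (d-1)(d-2)/2
g = (16-1)(16-2)/2
g = 15*14/2
g = 210/2 = 105

105


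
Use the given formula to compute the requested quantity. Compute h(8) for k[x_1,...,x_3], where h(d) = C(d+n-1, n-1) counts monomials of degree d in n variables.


The Hilbert function for the polynomial ring in 3 variables is:
h(d) = C(d+n-1, n-1)
h(8) = C(8+3-1, 3-1) = C(10, 2)
= 10! / (2! * 8!)
= 45

45


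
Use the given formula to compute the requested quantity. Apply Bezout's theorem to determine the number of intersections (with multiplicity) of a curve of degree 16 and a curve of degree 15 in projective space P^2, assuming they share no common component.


Bezout's theorem states the intersection count equals the product of degrees.
Intersection count = 16 * 15 = 240

240


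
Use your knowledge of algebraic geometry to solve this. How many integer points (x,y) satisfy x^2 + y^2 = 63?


Systematically check integer values of x where x^2 <= 63.
For each valid x, check if 63 - x^2 is a perfect square.
Total integer solutions found: 0

0


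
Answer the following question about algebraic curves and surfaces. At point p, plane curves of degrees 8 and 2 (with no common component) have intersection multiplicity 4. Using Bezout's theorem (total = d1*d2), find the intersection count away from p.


By Bezout's theorem, the total intersection number is d1 * d2.
Total = 8 * 2 = 16
Intersection multiplicity at p = 4
Remaining intersections = 16 - 4 = 12

12


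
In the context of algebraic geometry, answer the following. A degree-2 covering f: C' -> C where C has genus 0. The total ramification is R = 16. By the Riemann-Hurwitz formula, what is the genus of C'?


Riemann-Hurwitz formula: 2g' - 2 = d(2g - 2) + R
Given: d = 2, g = 0, R = 16
2g' - 2 = 2*(2*0 - 2) + 16
2g' - 2 = 2*(-2) + 16
2g' - 2 = -4 + 16 = 12
2g' = 14
g' = 7

7


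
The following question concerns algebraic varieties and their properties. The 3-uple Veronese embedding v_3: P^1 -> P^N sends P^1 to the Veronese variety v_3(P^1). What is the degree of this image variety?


The Veronese variety v_3(P^1) has degree d^r.
d^r = 3^1 = 3

3


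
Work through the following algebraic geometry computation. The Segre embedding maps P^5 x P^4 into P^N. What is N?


The Segre embedding maps P^m x P^n into P^N via
all products of coordinates from each factor.
N = (m+1)(n+1) - 1
N = (5+1)(4+1) - 1
N = 6*5 - 1
N = 30 - 1 = 29

29


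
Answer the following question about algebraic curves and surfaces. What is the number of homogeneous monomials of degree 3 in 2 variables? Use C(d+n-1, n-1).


The number of degree-3 monomials in 2 variables is C(d+n-1, n-1).
= C(3+2-1, 2-1) = C(4, 1)
= 4

4


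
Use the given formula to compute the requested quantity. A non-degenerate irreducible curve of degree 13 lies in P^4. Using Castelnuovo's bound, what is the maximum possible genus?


Castelnuovo's bound: write d - 1 = m(r-1) + epsilon with 0 <= epsilon < r-1.
d - 1 = 13 - 1 = 12
r - 1 = 4 - 1 = 3
12 = 4*3 + 0, so m = 4, epsilon = 0
pi(d, r) = m(m-1)(r-1)/2 + m*epsilon
= 4*3*3/2 + 4*0
= 36/2 + 0
= 18 + 0 = 18

18


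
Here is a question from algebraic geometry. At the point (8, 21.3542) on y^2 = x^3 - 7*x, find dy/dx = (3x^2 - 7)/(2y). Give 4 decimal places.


Using implicit differentiation of y^2 = x^3 - 7*x:
2y * dy/dx = 3x^2 - 7
dy/dx = (3x^2 - 7)/(2y)
Numerator: 3*8^2 - 7 = 185
Denominator: 2*21.3542 = 42.7084
dy/dx = 185/42.7084 = 4.3317

4.3317


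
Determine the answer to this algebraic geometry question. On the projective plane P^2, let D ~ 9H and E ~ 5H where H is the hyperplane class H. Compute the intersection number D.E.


Using bilinearity of the intersection pairing on the projective plane P^2:
(aH).(bH) = ab * (H.H)
We have H^2 = 1 (Bezout).
D.E = (9H).(5H) = 9*5*1
= 45*1
= 45

45


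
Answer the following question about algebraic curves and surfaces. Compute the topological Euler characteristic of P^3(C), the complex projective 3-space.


The complex projective space P^3 has one cell in each even real dimension 0, 2, ..., 6.
The cohomology groups are H^{2k}(P^3) = Z for k = 0,...,3, and 0 otherwise.
Euler characteristic = sum of Betti numbers = 1 per even-dimensional cohomology group.
chi(P^3) = 3 + 1 = 4

4


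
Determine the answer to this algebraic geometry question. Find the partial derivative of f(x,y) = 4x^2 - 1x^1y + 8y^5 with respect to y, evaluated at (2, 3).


df/dy = (-1)*x^1 + 5*8*y^4
At (2,3): (-1)*2^1 + 5*8*3^4
= -2 + 3240
= 3238

3238


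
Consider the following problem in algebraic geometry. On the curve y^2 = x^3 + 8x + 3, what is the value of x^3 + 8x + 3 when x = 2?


Compute x^3 + 8x + 3 at x = 2:
x^3 = 2^3 = 8
8*x = 8*2 = 16
Sum: 8 + 16 + 3 = 27

27


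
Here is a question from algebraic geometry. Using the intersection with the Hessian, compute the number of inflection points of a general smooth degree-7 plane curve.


For a general smooth plane curve C of degree d, the inflection points are
the intersection of C with its Hessian curve, which has degree 3(d-2).
By Bezout, the total intersection number is d * 3(d-2) = 7 * 15 = 105.
For a general curve every flex is ordinary, so each contributes
multiplicity 1 to C·Hess(C), and the number of distinct inflection
points is 3d(d-2).
Inflection points = 3*7*(7-2) = 3*7*5 = 105

105


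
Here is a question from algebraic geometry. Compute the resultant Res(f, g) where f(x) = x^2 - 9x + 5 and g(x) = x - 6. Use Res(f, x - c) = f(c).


For Res(f, x - c), we evaluate f at x = c.
f(6) = 6^2 - 9*6 + 5
= 36 - 54 + 5
= -18 + 5 = -13
Res(f, g) = -13

-13


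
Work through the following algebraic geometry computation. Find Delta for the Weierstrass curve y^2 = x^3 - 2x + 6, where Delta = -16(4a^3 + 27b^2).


Compute each component:
4a^3 = 4*(-2)^3 = 4*(-8) = -32
27b^2 = 27*6^2 = 27*36 = 972
4a^3 + 27b^2 = -32 + 972 = 940
Delta = -16*940 = -15040

-15040


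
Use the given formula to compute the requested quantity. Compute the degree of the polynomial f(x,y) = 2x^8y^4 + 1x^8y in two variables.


Examine each term for its total degree (sum of exponents).
  Term '2x^8y^4' has total degree 8+4 = 12.
  Term '1x^8y' has total degree 8+1 = 9.
The maximum total degree among all terms is 12.

12


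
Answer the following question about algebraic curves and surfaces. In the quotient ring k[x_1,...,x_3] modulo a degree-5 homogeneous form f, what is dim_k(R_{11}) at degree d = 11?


For R = k[x_1,...,x_n]/(f) with f homogeneous of degree e:
The Hilbert series is (1 - t^e)/(1 - t)^n.
So h(d) = C(d+n-1, n-1) - C(d-e+n-1, n-1) for d >= e.
With n=3, e=5, d=11:
C(11+3-1, 3-1) = C(13, 2) = 78
C(11-5+3-1, 3-1) = C(8, 2) = 28
h(11) = 78 - 28 = 50

50


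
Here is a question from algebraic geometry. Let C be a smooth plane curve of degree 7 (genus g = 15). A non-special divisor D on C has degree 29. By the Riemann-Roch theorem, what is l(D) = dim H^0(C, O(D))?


First, compute the genus of a smooth plane curve of degree 7:
g = (d-1)(d-2)/2 = (7-1)(7-2)/2 = 15
For a non-special divisor D (i.e., h^1(D) = 0), Riemann-Roch gives:
l(D) = deg(D) - g + 1
Since deg(D) = 29 >= 2g - 1 = 29, D is non-special.
l(D) = 29 - 15 + 1 = 15

15


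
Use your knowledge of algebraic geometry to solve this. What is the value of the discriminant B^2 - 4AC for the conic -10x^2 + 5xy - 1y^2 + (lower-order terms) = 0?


The discriminant of a conic Ax^2 + Bxy + Cy^2 + ... = 0 is B^2 - 4AC.
B^2 = 5^2 = 25
4AC = 4*(-10)*(-1) = 40
Discriminant = 25 - 40 = -15

-15


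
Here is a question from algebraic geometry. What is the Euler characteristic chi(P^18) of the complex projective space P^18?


The complex projective space P^18 has one cell in each even real dimension 0, 2, ..., 36.
The cohomology groups are H^{2k}(P^18) = Z for k = 0,...,18, and 0 otherwise.
Euler characteristic = sum of Betti numbers = 1 per even-dimensional cohomology group.
chi(P^18) = 18 + 1 = 19

19


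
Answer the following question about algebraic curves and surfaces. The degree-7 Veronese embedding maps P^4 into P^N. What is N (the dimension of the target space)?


The Veronese embedding v_d: P^n -> P^N maps each point to all
degree-d monomials in n+1 homogeneous coordinates.
N = C(n+d, d) - 1
N = C(4+7, 7) - 1
N = C(11, 7) - 1
C(11, 7) = 330
N = 330 - 1 = 329

329


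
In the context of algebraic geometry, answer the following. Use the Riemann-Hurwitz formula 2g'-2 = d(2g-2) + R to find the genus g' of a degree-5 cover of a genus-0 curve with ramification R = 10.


Riemann-Hurwitz formula: 2g' - 2 = d(2g - 2) + R
Given: d = 5, g = 0, R = 10
2g' - 2 = 5*(2*0 - 2) + 10
2g' - 2 = 5*(-2) + 10
2g' - 2 = -10 + 10 = 0
2g' = 2
g' = 1

1


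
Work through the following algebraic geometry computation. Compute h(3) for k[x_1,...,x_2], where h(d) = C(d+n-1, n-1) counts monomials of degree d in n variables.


The Hilbert function for the polynomial ring in 2 variables is:
h(d) = C(d+n-1, n-1)
h(3) = C(3+2-1, 2-1) = C(4, 1)
= 4! / (1! * 3!)
= 4

4


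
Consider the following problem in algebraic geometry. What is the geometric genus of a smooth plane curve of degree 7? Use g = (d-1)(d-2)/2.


Using the genus formula for smooth plane curves:
g = (d-1)(d-2)/2
g = (7-1)(7-2)/2
g = 6*5/2
g = 30/2 = 15

15


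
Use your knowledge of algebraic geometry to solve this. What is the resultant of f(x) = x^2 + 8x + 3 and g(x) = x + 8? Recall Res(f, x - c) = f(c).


For Res(f, x - c), we evaluate f at x = c.
f(-8) = (-8)^2 + 8*(-8) + 3
= 64 - 64 + 3
= 0 + 3 = 3
Res(f, g) = 3

3


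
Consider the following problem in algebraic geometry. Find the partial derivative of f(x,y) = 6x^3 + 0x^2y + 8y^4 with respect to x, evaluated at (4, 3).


df/dx = 3*6*x^2 + 2*0*x^1*y
At (4,3): 3*6*4^2 + 2*0*4^1*3
= 288 + 0
= 288

288


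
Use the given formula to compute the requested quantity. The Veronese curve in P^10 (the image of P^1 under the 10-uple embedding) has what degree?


The rational normal curve in P^10 is the image of P^1 under the 10-uple Veronese.
A general hyperplane in P^10 pulls back to a degree-10 form on P^1, which has 10 zeros,
so the curve meets a general hyperplane in 10 points. Degree = 10.

10


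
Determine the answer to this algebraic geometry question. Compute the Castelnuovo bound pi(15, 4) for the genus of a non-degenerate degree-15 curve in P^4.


Castelnuovo's bound: write d - 1 = m(r-1) + epsilon with 0 <= epsilon < r-1.
d - 1 = 15 - 1 = 14
r - 1 = 4 - 1 = 3
14 = 4*3 + 2, so m = 4, epsilon = 2
pi(d, r) = m(m-1)(r-1)/2 + m*epsilon
= 4*3*3/2 + 4*2
= 36/2 + 8
= 18 + 8 = 26

26


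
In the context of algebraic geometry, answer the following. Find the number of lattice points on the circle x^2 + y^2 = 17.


Systematically check integer values of x where x^2 <= 17.
For each valid x, check if 17 - x^2 is a perfect square.
x=1: 17 - 1 = 16, sqrt = 4 (valid)
x=4: 17 - 16 = 1, sqrt = 1 (valid)
Total integer solutions found: 8

8


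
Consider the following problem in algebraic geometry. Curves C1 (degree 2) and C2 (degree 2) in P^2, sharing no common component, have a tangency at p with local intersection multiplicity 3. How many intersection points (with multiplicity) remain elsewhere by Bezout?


By Bezout's theorem, the total intersection number is d1 * d2.
Total = 2 * 2 = 4
Intersection multiplicity at p = 3
Remaining intersections = 4 - 3 = 1

1


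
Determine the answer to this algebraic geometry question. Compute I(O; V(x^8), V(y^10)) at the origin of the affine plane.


The intersection multiplicity of V(x^a) and V(y^b) at the origin is:
I(O; V(x^8), V(y^10)) = dim_k(k[x,y]/(x^8, y^10))
A basis for k[x,y]/(x^8, y^10) is the set of monomials x^i * y^j
where 0 <= i < 8 and 0 <= j < 10.
The number of such monomials is 8 * 10 = 80

80


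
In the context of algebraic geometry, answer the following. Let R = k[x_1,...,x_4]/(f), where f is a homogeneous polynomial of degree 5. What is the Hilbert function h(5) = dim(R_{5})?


For R = k[x_1,...,x_n]/(f) with f homogeneous of degree e:
The Hilbert series is (1 - t^e)/(1 - t)^n.
So h(d) = C(d+n-1, n-1) - C(d-e+n-1, n-1) for d >= e.
With n=4, e=5, d=5:
C(5+4-1, 4-1) = C(8, 3) = 56
C(5-5+4-1, 4-1) = C(3, 3) = 1
h(5) = 56 - 1 = 55

55


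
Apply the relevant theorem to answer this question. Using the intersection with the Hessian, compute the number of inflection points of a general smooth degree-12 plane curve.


For a general smooth plane curve C of degree d, the inflection points are
the intersection of C with its Hessian curve, which has degree 3(d-2).
By Bezout, the total intersection number is d * 3(d-2) = 12 * 30 = 360.
For a general curve every flex is ordinary, so each contributes
multiplicity 1 to C·Hess(C), and the number of distinct inflection
points is 3d(d-2).
Inflection points = 3*12*(12-2) = 3*12*10 = 360

360


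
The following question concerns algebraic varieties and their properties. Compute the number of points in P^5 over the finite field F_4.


P^5(F_4) has (q^(n+1) - 1)/(q - 1) points.
= 4^5 + 4^4 + 4^3 + 4^2 + 4^1 + 4^0
= 1024 + 256 + 64 + 16 + 4 + 1
= 1365

1365


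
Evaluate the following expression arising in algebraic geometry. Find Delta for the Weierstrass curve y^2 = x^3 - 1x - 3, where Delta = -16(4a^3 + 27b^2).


Compute each component:
4a^3 = 4*(-1)^3 = 4*(-1) = -4
27b^2 = 27*(-3)^2 = 27*9 = 243
4a^3 + 27b^2 = -4 + 243 = 239
Delta = -16*239 = -3824

-3824


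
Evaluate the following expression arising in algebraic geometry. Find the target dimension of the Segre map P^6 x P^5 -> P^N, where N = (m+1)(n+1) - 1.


The Segre embedding maps P^m x P^n into P^N via
all products of coordinates from each factor.
N = (m+1)(n+1) - 1
N = (6+1)(5+1) - 1
N = 7*6 - 1
N = 42 - 1 = 41

41


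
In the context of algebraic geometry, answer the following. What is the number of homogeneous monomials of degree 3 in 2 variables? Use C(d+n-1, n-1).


The number of degree-3 monomials in 2 variables is C(d+n-1, n-1).
= C(3+2-1, 2-1) = C(4, 1)
= 4

4


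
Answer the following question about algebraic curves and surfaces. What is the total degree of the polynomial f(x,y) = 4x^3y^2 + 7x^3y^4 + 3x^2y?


Examine each term for its total degree (sum of exponents).
  Term '4x^3y^2' has total degree 3+2 = 5.
  Term '7x^3y^4' has total degree 3+4 = 7.
  Term '3x^2y' has total degree 2+1 = 3.
The maximum total degree among all terms is 7.

7


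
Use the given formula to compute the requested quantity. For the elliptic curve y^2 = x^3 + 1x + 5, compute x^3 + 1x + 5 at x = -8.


Compute x^3 + 1x + 5 at x = -8:
x^3 = (-8)^3 = -512
1*x = 1*(-8) = -8
Sum: -512 - 8 + 5 = -515

-515


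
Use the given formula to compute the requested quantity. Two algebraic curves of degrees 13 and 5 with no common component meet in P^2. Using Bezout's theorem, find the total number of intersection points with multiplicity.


Bezout's theorem states the intersection count equals the product of degrees.
Intersection count = 13 * 5 = 65

65


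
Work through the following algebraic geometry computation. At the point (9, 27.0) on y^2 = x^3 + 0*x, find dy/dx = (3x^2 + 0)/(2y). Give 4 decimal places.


Using implicit differentiation of y^2 = x^3 + 0*x:
2y * dy/dx = 3x^2 + 0
dy/dx = (3x^2 + 0)/(2y)
Numerator: 3*9^2 + 0 = 243
Denominator: 2*27.0 = 54.0
dy/dx = 243/54.0 = 4.5000

4.5000


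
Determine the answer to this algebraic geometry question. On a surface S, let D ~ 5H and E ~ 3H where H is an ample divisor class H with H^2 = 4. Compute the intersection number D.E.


Using bilinearity of the intersection pairing on a surface S:
(aH).(bH) = ab * (H.H)
We have H^2 = 4.
D.E = (5H).(3H) = 5*3*4
= 15*4
= 60

60


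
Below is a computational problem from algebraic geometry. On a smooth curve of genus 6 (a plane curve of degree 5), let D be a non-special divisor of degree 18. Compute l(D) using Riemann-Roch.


First, compute the genus of a smooth plane curve of degree 5:
g = (d-1)(d-2)/2 = (5-1)(5-2)/2 = 6
For a non-special divisor D (i.e., h^1(D) = 0), Riemann-Roch gives:
l(D) = deg(D) - g + 1
Since deg(D) = 18 >= 2g - 1 = 11, D is non-special.
l(D) = 18 - 6 + 1 = 13

13


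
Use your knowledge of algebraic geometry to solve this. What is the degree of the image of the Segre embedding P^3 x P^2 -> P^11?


The degree of the Segre variety P^3 x P^2 is C(m+n, m).
= C(5, 3)
= 10

10


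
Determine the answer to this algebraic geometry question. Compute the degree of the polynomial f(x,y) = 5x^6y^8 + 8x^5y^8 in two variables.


Examine each term for its total degree (sum of exponents).
  Term '5x^6y^8' has total degree 6+8 = 14.
  Term '8x^5y^8' has total degree 5+8 = 13.
The maximum total degree among all terms is 14.

14


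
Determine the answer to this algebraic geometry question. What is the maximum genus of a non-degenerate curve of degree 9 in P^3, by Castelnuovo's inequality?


Castelnuovo's bound: write d - 1 = m(r-1) + epsilon with 0 <= epsilon < r-1.
d - 1 = 9 - 1 = 8
r - 1 = 3 - 1 = 2
8 = 4*2 + 0, so m = 4, epsilon = 0
pi(d, r) = m(m-1)(r-1)/2 + m*epsilon
= 4*3*2/2 + 4*0
= 24/2 + 0
= 12 + 0 = 12

12


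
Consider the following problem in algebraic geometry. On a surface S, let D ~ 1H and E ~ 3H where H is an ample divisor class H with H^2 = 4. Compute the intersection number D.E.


Using bilinearity of the intersection pairing on a surface S:
(aH).(bH) = ab * (H.H)
We have H^2 = 4.
D.E = (1H).(3H) = 1*3*4
= 3*4
= 12

12


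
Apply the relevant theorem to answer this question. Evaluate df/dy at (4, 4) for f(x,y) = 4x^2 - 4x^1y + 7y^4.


df/dy = (-4)*x^1 + 4*7*y^3
At (4,4): (-4)*4^1 + 4*7*4^3
= -16 + 1792
= 1776

1776


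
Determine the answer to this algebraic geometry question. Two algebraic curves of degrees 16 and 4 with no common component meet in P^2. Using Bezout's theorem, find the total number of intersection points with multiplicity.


Bezout's theorem states the intersection count equals the product of degrees.
Intersection count = 16 * 4 = 64

64


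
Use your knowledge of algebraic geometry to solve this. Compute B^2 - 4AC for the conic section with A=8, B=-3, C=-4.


The discriminant of a conic Ax^2 + Bxy + Cy^2 + ... = 0 is B^2 - 4AC.
B^2 = (-3)^2 = 9
4AC = 4*8*(-4) = -128
Discriminant = 9 + 128 = 137

137


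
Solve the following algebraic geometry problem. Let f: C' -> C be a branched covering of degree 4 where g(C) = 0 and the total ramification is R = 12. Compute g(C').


Riemann-Hurwitz formula: 2g' - 2 = d(2g - 2) + R
Given: d = 4, g = 0, R = 12
2g' - 2 = 4*(2*0 - 2) + 12
2g' - 2 = 4*(-2) + 12
2g' - 2 = -8 + 12 = 4
2g' = 6
g' = 3

3


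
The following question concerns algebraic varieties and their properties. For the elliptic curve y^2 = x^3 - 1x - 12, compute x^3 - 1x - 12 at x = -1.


Compute x^3 - 1x - 12 at x = -1:
x^3 = (-1)^3 = -1
(-1)*x = (-1)*(-1) = 1
Sum: -1 + 1 - 12 = -12

-12


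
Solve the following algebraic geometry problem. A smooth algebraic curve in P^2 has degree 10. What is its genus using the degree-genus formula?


Using the genus formula for smooth plane curves:
g = (d-1)(d-2)/2
g = (10-1)(10-2)/2
g = 9*8/2
g = 72/2 = 36

36


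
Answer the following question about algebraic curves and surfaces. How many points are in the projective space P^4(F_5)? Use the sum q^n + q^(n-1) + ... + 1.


P^4(F_5) has (q^(n+1) - 1)/(q - 1) points.
= 5^4 + 5^3 + 5^2 + 5^1 + 5^0
= 625 + 125 + 25 + 5 + 1
= 781

781


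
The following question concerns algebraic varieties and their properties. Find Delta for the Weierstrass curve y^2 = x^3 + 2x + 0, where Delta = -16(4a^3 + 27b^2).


Compute each component:
4a^3 = 4*2^3 = 4*8 = 32
27b^2 = 27*0^2 = 27*0 = 0
4a^3 + 27b^2 = 32 + 0 = 32
Delta = -16*32 = -512

-512


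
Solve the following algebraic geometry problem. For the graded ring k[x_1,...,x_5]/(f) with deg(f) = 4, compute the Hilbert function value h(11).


For R = k[x_1,...,x_n]/(f) with f homogeneous of degree e:
The Hilbert series is (1 - t^e)/(1 - t)^n.
So h(d) = C(d+n-1, n-1) - C(d-e+n-1, n-1) for d >= e.
With n=5, e=4, d=11:
C(11+5-1, 5-1) = C(15, 4) = 1365
C(11-4+5-1, 5-1) = C(11, 4) = 330
h(11) = 1365 - 330 = 1035

1035


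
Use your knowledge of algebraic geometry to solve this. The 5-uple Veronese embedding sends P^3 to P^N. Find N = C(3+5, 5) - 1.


The Veronese embedding v_d: P^n -> P^N maps each point to all
degree-d monomials in n+1 homogeneous coordinates.
N = C(n+d, d) - 1
N = C(3+5, 5) - 1
N = C(8, 5) - 1
C(8, 5) = 56
N = 56 - 1 = 55

55


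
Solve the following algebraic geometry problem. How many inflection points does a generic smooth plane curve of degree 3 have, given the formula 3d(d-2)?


For a general smooth plane curve C of degree d, the inflection points are
the intersection of C with its Hessian curve, which has degree 3(d-2).
By Bezout, the total intersection number is d * 3(d-2) = 3 * 3 = 9.
For a general curve every flex is ordinary, so each contributes
multiplicity 1 to C·Hess(C), and the number of distinct inflection
points is 3d(d-2).
Inflection points = 3*3*(3-2) = 3*3*1 = 9

9


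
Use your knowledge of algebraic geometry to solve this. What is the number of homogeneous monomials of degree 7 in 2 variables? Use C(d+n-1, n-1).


The number of degree-7 monomials in 2 variables is C(d+n-1, n-1).
= C(7+2-1, 2-1) = C(8, 1)
= 8

8


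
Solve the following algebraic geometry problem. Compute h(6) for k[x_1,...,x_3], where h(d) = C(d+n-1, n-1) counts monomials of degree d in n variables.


The Hilbert function for the polynomial ring in 3 variables is:
h(d) = C(d+n-1, n-1)
h(6) = C(6+3-1, 3-1) = C(8, 2)
= 8! / (2! * 6!)
= 28

28


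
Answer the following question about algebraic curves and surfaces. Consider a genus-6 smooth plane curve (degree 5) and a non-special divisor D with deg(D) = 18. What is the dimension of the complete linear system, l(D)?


First, compute the genus of a smooth plane curve of degree 5:
g = (d-1)(d-2)/2 = (5-1)(5-2)/2 = 6
For a non-special divisor D (i.e., h^1(D) = 0), Riemann-Roch gives:
l(D) = deg(D) - g + 1
Since deg(D) = 18 >= 2g - 1 = 11, D is non-special.
l(D) = 18 - 6 + 1 = 13

13


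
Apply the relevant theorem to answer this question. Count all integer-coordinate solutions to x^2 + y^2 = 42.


Systematically check integer values of x where x^2 <= 42.
For each valid x, check if 42 - x^2 is a perfect square.
Total integer solutions found: 0

0


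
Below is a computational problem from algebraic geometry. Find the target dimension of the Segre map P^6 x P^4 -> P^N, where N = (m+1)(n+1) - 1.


The Segre embedding maps P^m x P^n into P^N via
all products of coordinates from each factor.
N = (m+1)(n+1) - 1
N = (6+1)(4+1) - 1
N = 7*5 - 1
N = 35 - 1 = 34

34


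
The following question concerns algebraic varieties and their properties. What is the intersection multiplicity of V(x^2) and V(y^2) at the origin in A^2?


The intersection multiplicity of V(x^a) and V(y^b) at the origin is:
I(O; V(x^2), V(y^2)) = dim_k(k[x,y]/(x^2, y^2))
A basis for k[x,y]/(x^2, y^2) is the set of monomials x^i * y^j
where 0 <= i < 2 and 0 <= j < 2.
The number of such monomials is 2 * 2 = 4

4


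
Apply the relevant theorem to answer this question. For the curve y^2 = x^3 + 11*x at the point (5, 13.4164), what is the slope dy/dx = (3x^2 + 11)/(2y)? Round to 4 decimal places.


Using implicit differentiation of y^2 = x^3 + 11*x:
2y * dy/dx = 3x^2 + 11
dy/dx = (3x^2 + 11)/(2y)
Numerator: 3*5^2 + 11 = 86
Denominator: 2*13.4164 = 26.8328
dy/dx = 86/26.8328 = 3.2050

3.2050


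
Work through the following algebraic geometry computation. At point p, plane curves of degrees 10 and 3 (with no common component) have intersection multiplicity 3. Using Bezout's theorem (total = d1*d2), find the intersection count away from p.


By Bezout's theorem, the total intersection number is d1 * d2.
Total = 10 * 3 = 30
Intersection multiplicity at p = 3
Remaining intersections = 30 - 3 = 27

27


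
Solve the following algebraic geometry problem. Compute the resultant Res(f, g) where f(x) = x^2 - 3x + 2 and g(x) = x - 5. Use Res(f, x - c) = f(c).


For Res(f, x - c), we evaluate f at x = c.
f(5) = 5^2 - 3*5 + 2
= 25 - 15 + 2
= 10 + 2 = 12
Res(f, g) = 12

12


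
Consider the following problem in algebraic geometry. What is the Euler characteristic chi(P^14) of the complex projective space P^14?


The complex projective space P^14 has one cell in each even real dimension 0, 2, ..., 28.
The cohomology groups are H^{2k}(P^14) = Z for k = 0,...,14, and 0 otherwise.
Euler characteristic = sum of Betti numbers = 1 per even-dimensional cohomology group.
chi(P^14) = 14 + 1 = 15

15


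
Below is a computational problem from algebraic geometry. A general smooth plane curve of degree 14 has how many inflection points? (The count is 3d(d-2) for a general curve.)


For a general smooth plane curve C of degree d, the inflection points are
the intersection of C with its Hessian curve, which has degree 3(d-2).
By Bezout, the total intersection number is d * 3(d-2) = 14 * 36 = 504.
For a general curve every flex is ordinary, so each contributes
multiplicity 1 to C·Hess(C), and the number of distinct inflection
points is 3d(d-2).
Inflection points = 3*14*(14-2) = 3*14*12 = 504

504


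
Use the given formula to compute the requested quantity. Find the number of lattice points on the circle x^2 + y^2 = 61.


Systematically check integer values of x where x^2 <= 61.
For each valid x, check if 61 - x^2 is a perfect square.
x=5: 61 - 25 = 36, sqrt = 6 (valid)
x=6: 61 - 36 = 25, sqrt = 5 (valid)
Total integer solutions found: 8

8


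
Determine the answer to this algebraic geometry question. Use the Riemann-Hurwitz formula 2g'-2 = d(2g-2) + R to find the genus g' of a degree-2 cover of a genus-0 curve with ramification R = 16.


Riemann-Hurwitz formula: 2g' - 2 = d(2g - 2) + R
Given: d = 2, g = 0, R = 16
2g' - 2 = 2*(2*0 - 2) + 16
2g' - 2 = 2*(-2) + 16
2g' - 2 = -4 + 16 = 12
2g' = 14
g' = 7

7


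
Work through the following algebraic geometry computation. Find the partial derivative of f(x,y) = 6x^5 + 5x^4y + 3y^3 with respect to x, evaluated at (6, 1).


df/dx = 5*6*x^4 + 4*5*x^3*y
At (6,1): 5*6*6^4 + 4*5*6^3*1
= 38880 + 4320
= 43200

43200


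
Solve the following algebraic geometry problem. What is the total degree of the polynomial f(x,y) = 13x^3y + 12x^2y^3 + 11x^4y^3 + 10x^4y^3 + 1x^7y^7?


Examine each term for its total degree (sum of exponents).
  Term '13x^3y' has total degree 3+1 = 4.
  Term '12x^2y^3' has total degree 2+3 = 5.
  Term '11x^4y^3' has total degree 4+3 = 7.
  Term '10x^4y^3' has total degree 4+3 = 7.
  Term '1x^7y^7' has total degree 7+7 = 14.
The maximum total degree among all terms is 14.

14


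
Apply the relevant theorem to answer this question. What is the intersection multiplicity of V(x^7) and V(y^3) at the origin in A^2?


The intersection multiplicity of V(x^a) and V(y^b) at the origin is:
I(O; V(x^7), V(y^3)) = dim_k(k[x,y]/(x^7, y^3))
A basis for k[x,y]/(x^7, y^3) is the set of monomials x^i * y^j
where 0 <= i < 7 and 0 <= j < 3.
The number of such monomials is 7 * 3 = 21

21


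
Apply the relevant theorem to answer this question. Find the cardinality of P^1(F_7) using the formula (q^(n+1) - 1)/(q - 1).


P^1(F_7) has (q^(n+1) - 1)/(q - 1) points.
= 7^1 + 7^0
= 7 + 1
= 8

8


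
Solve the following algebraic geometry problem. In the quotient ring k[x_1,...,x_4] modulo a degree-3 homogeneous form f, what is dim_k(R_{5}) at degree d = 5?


For R = k[x_1,...,x_n]/(f) with f homogeneous of degree e:
The Hilbert series is (1 - t^e)/(1 - t)^n.
So h(d) = C(d+n-1, n-1) - C(d-e+n-1, n-1) for d >= e.
With n=4, e=3, d=5:
C(5+4-1, 4-1) = C(8, 3) = 56
C(5-3+4-1, 4-1) = C(5, 3) = 10
h(5) = 56 - 10 = 46

46


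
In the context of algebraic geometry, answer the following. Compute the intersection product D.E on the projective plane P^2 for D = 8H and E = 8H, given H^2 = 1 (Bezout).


Using bilinearity of the intersection pairing on the projective plane P^2:
(aH).(bH) = ab * (H.H)
We have H^2 = 1 (Bezout).
D.E = (8H).(8H) = 8*8*1
= 64*1
= 64

64


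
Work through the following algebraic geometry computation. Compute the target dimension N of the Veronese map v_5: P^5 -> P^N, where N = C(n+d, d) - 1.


The Veronese embedding v_d: P^n -> P^N maps each point to all
degree-d monomials in n+1 homogeneous coordinates.
N = C(n+d, d) - 1
N = C(5+5, 5) - 1
N = C(10, 5) - 1
C(10, 5) = 252
N = 252 - 1 = 251

251


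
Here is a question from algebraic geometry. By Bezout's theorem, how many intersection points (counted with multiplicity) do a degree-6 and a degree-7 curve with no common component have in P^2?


Bezout's theorem states the intersection count equals the product of degrees.
Intersection count = 6 * 7 = 42

42


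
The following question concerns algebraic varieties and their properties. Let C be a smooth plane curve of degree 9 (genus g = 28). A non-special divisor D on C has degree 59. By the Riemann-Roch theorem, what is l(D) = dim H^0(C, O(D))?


First, compute the genus of a smooth plane curve of degree 9:
g = (d-1)(d-2)/2 = (9-1)(9-2)/2 = 28
For a non-special divisor D (i.e., h^1(D) = 0), Riemann-Roch gives:
l(D) = deg(D) - g + 1
Since deg(D) = 59 >= 2g - 1 = 55, D is non-special.
l(D) = 59 - 28 + 1 = 32

32


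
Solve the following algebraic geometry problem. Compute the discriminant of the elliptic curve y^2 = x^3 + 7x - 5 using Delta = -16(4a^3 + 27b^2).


Compute each component:
4a^3 = 4*7^3 = 4*343 = 1372
27b^2 = 27*(-5)^2 = 27*25 = 675
4a^3 + 27b^2 = 1372 + 675 = 2047
Delta = -16*2047 = -32752

-32752


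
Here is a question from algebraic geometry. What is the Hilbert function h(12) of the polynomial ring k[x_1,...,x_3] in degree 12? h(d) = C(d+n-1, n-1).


The Hilbert function for the polynomial ring in 3 variables is:
h(d) = C(d+n-1, n-1)
h(12) = C(12+3-1, 3-1) = C(14, 2)
= 14! / (2! * 12!)
= 91

91


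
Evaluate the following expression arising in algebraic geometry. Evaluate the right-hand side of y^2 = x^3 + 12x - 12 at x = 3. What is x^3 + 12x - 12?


Compute x^3 + 12x - 12 at x = 3:
x^3 = 3^3 = 27
12*x = 12*3 = 36
Sum: 27 + 36 - 12 = 51

51


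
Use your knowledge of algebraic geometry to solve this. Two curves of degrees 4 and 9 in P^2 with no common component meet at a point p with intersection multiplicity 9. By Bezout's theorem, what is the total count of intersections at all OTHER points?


By Bezout's theorem, the total intersection number is d1 * d2.
Total = 4 * 9 = 36
Intersection multiplicity at p = 9
Remaining intersections = 36 - 9 = 27

27


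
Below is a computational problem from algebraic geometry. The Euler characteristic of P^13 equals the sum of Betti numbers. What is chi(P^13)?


The complex projective space P^13 has one cell in each even real dimension 0, 2, ..., 26.
The cohomology groups are H^{2k}(P^13) = Z for k = 0,...,13, and 0 otherwise.
Euler characteristic = sum of Betti numbers = 1 per even-dimensional cohomology group.
chi(P^13) = 13 + 1 = 14

14


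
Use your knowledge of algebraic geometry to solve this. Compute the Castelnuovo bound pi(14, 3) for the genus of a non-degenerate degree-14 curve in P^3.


Castelnuovo's bound: write d - 1 = m(r-1) + epsilon with 0 <= epsilon < r-1.
d - 1 = 14 - 1 = 13
r - 1 = 3 - 1 = 2
13 = 6*2 + 1, so m = 6, epsilon = 1
pi(d, r) = m(m-1)(r-1)/2 + m*epsilon
= 6*5*2/2 + 6*1
= 60/2 + 6
= 30 + 6 = 36

36


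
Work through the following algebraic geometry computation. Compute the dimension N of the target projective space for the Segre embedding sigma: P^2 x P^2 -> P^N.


The Segre embedding maps P^m x P^n into P^N via
all products of coordinates from each factor.
N = (m+1)(n+1) - 1
N = (2+1)(2+1) - 1
N = 3*3 - 1
N = 9 - 1 = 8

8


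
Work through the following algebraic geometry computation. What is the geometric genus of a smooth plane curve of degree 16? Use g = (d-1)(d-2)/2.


Using the genus formula for smooth plane curves:
g = (d-1)(d-2)/2
g = (16-1)(16-2)/2
g = 15*14/2
g = 210/2 = 105

105


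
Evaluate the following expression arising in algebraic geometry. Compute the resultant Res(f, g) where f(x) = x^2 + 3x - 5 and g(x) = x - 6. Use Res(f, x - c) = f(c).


For Res(f, x - c), we evaluate f at x = c.
f(6) = 6^2 + 3*6 - 5
= 36 + 18 - 5
= 54 - 5 = 49
Res(f, g) = 49

49


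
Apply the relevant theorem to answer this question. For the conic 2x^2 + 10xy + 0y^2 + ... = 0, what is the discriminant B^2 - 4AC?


The discriminant of a conic Ax^2 + Bxy + Cy^2 + ... = 0 is B^2 - 4AC.
B^2 = 10^2 = 100
4AC = 4*2*0 = 0
Discriminant = 100 + 0 = 100

100


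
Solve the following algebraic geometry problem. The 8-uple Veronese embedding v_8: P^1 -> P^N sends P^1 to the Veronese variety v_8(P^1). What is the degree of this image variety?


The Veronese variety v_8(P^1) has degree d^r.
d^r = 8^1 = 8

8


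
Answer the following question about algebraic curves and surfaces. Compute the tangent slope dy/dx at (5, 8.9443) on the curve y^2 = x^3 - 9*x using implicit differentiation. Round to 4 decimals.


Using implicit differentiation of y^2 = x^3 - 9*x:
2y * dy/dx = 3x^2 - 9
dy/dx = (3x^2 - 9)/(2y)
Numerator: 3*5^2 - 9 = 66
Denominator: 2*8.9443 = 17.8886
dy/dx = 66/17.8886 = 3.6895

3.6895


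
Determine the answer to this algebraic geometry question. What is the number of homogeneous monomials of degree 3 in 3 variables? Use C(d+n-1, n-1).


The number of degree-3 monomials in 3 variables is C(d+n-1, n-1).
= C(3+3-1, 3-1) = C(5, 2)
= 10

10


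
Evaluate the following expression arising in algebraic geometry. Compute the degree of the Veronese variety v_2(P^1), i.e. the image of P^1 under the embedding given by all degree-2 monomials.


The Veronese variety v_2(P^1) has degree d^r.
d^r = 2^1 = 2

2


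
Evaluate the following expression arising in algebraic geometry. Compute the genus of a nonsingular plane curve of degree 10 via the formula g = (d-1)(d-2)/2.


Using the genus formula for smooth plane curves:
g = (d-1)(d-2)/2
g = (10-1)(10-2)/2
g = 9*8/2
g = 72/2 = 36

36


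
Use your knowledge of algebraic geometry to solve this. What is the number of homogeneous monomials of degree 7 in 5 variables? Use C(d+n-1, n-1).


The number of degree-7 monomials in 5 variables is C(d+n-1, n-1).
= C(7+5-1, 5-1) = C(11, 4)
= 330

330


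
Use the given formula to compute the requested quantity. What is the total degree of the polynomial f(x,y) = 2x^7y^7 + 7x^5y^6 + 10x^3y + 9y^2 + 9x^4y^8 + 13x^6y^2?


Examine each term for its total degree (sum of exponents).
  Term '2x^7y^7' has total degree 7+7 = 14.
  Term '7x^5y^6' has total degree 5+6 = 11.
  Term '10x^3y' has total degree 3+1 = 4.
  Term '9y^2' has total degree 0+2 = 2.
  Term '9x^4y^8' has total degree 4+8 = 12.
  Term '13x^6y^2' has total degree 6+2 = 8.
The maximum total degree among all terms is 14.

14


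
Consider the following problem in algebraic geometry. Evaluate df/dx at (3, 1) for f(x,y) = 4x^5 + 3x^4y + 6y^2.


df/dx = 5*4*x^4 + 4*3*x^3*y
At (3,1): 5*4*3^4 + 4*3*3^3*1
= 1620 + 324
= 1944

1944


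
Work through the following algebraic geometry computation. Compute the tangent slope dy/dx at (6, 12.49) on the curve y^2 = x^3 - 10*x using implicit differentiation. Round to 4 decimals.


Using implicit differentiation of y^2 = x^3 - 10*x:
2y * dy/dx = 3x^2 - 10
dy/dx = (3x^2 - 10)/(2y)
Numerator: 3*6^2 - 10 = 98
Denominator: 2*12.49 = 24.98
dy/dx = 98/24.98 = 3.9231

3.9231


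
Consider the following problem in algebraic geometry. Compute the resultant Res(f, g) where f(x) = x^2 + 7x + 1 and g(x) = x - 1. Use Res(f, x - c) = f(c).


For Res(f, x - c), we evaluate f at x = c.
f(1) = 1^2 + 7*1 + 1
= 1 + 7 + 1
= 8 + 1 = 9
Res(f, g) = 9

9


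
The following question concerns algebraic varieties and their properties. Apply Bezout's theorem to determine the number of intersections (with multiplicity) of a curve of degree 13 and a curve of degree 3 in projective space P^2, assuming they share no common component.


Bezout's theorem states the intersection count equals the product of degrees.
Intersection count = 13 * 3 = 39

39


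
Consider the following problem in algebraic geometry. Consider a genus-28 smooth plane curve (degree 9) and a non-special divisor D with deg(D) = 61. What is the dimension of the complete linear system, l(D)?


First, compute the genus of a smooth plane curve of degree 9:
g = (d-1)(d-2)/2 = (9-1)(9-2)/2 = 28
For a non-special divisor D (i.e., h^1(D) = 0), Riemann-Roch gives:
l(D) = deg(D) - g + 1
Since deg(D) = 61 >= 2g - 1 = 55, D is non-special.
l(D) = 61 - 28 + 1 = 34

34


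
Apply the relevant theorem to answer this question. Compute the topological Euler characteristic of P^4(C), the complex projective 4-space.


The complex projective space P^4 has one cell in each even real dimension 0, 2, ..., 8.
The cohomology groups are H^{2k}(P^4) = Z for k = 0,...,4, and 0 otherwise.
Euler characteristic = sum of Betti numbers = 1 per even-dimensional cohomology group.
chi(P^4) = 4 + 1 = 5

5


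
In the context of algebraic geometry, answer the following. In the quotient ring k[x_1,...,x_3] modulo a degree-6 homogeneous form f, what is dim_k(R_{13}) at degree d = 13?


For R = k[x_1,...,x_n]/(f) with f homogeneous of degree e:
The Hilbert series is (1 - t^e)/(1 - t)^n.
So h(d) = C(d+n-1, n-1) - C(d-e+n-1, n-1) for d >= e.
With n=3, e=6, d=13:
C(13+3-1, 3-1) = C(15, 2) = 105
C(13-6+3-1, 3-1) = C(9, 2) = 36
h(13) = 105 - 36 = 69

69


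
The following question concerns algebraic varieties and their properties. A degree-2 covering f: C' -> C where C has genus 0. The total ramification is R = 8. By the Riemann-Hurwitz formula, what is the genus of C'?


Riemann-Hurwitz formula: 2g' - 2 = d(2g - 2) + R
Given: d = 2, g = 0, R = 8
2g' - 2 = 2*(2*0 - 2) + 8
2g' - 2 = 2*(-2) + 8
2g' - 2 = -4 + 8 = 4
2g' = 6
g' = 3

3


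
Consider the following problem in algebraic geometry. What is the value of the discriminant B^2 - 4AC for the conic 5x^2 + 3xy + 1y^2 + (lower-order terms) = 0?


The discriminant of a conic Ax^2 + Bxy + Cy^2 + ... = 0 is B^2 - 4AC.
B^2 = 3^2 = 9
4AC = 4*5*1 = 20
Discriminant = 9 - 20 = -11

-11


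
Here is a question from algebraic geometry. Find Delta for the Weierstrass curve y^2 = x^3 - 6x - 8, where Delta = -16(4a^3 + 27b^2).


Compute each component:
4a^3 = 4*(-6)^3 = 4*(-216) = -864
27b^2 = 27*(-8)^2 = 27*64 = 1728
4a^3 + 27b^2 = -864 + 1728 = 864
Delta = -16*864 = -13824

-13824


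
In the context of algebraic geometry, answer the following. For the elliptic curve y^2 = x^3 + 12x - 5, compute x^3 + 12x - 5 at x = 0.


Compute x^3 + 12x - 5 at x = 0:
x^3 = 0^3 = 0
12*x = 12*0 = 0
Sum: 0 + 0 - 5 = -5

-5


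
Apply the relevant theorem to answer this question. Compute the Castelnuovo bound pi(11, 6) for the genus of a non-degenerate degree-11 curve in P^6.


Castelnuovo's bound: write d - 1 = m(r-1) + epsilon with 0 <= epsilon < r-1.
d - 1 = 11 - 1 = 10
r - 1 = 6 - 1 = 5
10 = 2*5 + 0, so m = 2, epsilon = 0
pi(d, r) = m(m-1)(r-1)/2 + m*epsilon
= 2*1*5/2 + 2*0
= 10/2 + 0
= 5 + 0 = 5

5


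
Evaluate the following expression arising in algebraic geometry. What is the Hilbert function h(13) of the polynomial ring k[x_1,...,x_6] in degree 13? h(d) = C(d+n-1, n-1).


The Hilbert function for the polynomial ring in 6 variables is:
h(d) = C(d+n-1, n-1)
h(13) = C(13+6-1, 6-1) = C(18, 5)
= 18! / (5! * 13!)
= 8568

8568


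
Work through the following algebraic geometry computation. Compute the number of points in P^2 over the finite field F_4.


P^2(F_4) has (q^(n+1) - 1)/(q - 1) points.
= 4^2 + 4^1 + 4^0
= 16 + 4 + 1
= 21

21
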